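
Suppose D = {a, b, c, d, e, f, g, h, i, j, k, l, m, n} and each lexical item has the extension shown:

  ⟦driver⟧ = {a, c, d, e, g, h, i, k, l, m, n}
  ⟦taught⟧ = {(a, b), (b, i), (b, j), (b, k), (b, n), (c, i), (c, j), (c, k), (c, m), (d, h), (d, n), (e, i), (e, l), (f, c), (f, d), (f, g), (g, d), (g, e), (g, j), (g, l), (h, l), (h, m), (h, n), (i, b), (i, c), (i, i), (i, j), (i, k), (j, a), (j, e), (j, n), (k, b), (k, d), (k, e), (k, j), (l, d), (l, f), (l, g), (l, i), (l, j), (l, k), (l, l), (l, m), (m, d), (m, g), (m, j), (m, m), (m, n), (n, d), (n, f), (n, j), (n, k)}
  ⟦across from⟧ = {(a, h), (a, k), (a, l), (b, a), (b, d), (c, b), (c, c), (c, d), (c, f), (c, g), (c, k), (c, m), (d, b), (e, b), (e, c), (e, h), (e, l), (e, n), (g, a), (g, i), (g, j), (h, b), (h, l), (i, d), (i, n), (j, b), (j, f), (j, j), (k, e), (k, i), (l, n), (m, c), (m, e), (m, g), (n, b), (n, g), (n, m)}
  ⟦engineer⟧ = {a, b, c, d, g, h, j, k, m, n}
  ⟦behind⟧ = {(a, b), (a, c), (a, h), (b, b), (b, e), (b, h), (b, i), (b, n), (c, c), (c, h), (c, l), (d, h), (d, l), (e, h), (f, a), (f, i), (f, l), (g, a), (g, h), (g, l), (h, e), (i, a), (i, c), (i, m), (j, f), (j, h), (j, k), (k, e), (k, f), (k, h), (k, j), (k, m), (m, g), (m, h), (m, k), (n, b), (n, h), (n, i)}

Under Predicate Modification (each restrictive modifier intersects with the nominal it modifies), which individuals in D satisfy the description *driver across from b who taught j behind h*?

{c, n}

⟦across from b⟧ = {x : ⟨x, b⟩ ∈ ⟦across from⟧} = {c, d, e, h, j, n}
⟦who taught j⟧ = {x : ⟨x, j⟩ ∈ ⟦taught⟧} = {b, c, g, i, k, l, m, n}
⟦behind h⟧ = {x : ⟨x, h⟩ ∈ ⟦behind⟧} = {a, b, c, d, e, g, j, k, m, n}
⟦driver⟧ = {a, c, d, e, g, h, i, k, l, m, n}
… ∩ ⟦across from b⟧ = {a, c, d, e, g, h, i, k, l, m, n} ∩ {c, d, e, h, j, n} = {c, d, e, h, n}
… ∩ ⟦who taught j⟧ = {c, d, e, h, n} ∩ {b, c, g, i, k, l, m, n} = {c, n}
… ∩ ⟦behind h⟧ = {c, n} ∩ {a, b, c, d, e, g, j, k, m, n} = {c, n}
So ⟦driver across from b who taught j behind h⟧ = {c, n}.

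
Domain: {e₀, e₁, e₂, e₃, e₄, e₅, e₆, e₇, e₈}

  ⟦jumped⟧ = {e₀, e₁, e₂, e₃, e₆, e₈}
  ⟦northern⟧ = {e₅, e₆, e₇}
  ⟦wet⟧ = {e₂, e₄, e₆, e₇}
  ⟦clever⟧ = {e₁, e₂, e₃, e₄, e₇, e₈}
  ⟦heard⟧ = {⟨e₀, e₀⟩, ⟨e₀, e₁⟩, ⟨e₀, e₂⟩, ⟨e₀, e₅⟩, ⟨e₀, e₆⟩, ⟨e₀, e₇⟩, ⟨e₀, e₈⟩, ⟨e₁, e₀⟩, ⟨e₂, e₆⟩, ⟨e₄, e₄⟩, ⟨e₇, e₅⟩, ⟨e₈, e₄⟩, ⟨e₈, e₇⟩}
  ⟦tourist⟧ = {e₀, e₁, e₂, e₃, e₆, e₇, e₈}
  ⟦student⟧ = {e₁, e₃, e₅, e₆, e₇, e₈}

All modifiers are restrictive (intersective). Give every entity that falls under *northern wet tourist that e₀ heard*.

{e₆, e₇}

⟦that e₀ heard⟧ = {x : ⟨e₀, x⟩ ∈ ⟦heard⟧} = {e₀, e₁, e₂, e₅, e₆, e₇, e₈}
⟦tourist⟧ = {e₀, e₁, e₂, e₃, e₆, e₇, e₈}
… ∩ ⟦that e₀ heard⟧ = {e₀, e₁, e₂, e₃, e₆, e₇, e₈} ∩ {e₀, e₁, e₂, e₅, e₆, e₇, e₈} = {e₀, e₁, e₂, e₆, e₇, e₈}
… ∩ ⟦northern⟧ = {e₀, e₁, e₂, e₆, e₇, e₈} ∩ {e₅, e₆, e₇} = {e₆, e₇}
… ∩ ⟦wet⟧ = {e₆, e₇} ∩ {e₂, e₄, e₆, e₇} = {e₆, e₇}
So ⟦northern wet tourist that e₀ heard⟧ = {e₆, e₇}.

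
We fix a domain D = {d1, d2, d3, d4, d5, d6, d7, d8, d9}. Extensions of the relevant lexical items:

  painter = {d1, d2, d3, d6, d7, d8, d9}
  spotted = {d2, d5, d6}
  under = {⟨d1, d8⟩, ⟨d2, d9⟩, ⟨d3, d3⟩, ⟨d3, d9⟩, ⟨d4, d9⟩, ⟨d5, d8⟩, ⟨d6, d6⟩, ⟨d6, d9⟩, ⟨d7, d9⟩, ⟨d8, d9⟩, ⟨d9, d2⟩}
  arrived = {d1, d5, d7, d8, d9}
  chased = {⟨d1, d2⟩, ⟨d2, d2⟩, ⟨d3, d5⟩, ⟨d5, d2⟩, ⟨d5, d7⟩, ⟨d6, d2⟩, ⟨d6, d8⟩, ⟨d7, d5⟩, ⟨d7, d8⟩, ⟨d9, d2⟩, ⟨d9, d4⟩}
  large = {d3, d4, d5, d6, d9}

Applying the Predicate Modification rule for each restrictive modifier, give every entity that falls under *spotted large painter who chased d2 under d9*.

⟦who chased d2⟧ = {x : ⟨x, d2⟩ ∈ ⟦chased⟧} = {d1, d2, d5, d6, d9}
⟦under d9⟧ = {x : ⟨x, d9⟩ ∈ ⟦under⟧} = {d2, d3, d4, d6, d7, d8}
⟦painter⟧ = {d1, d2, d3, d6, d7, d8, d9}
… ∩ ⟦who chased d2⟧ = {d1, d2, d3, d6, d7, d8, d9} ∩ {d1, d2, d5, d6, d9} = {d1, d2, d6, d9}
… ∩ ⟦under d9⟧ = {d1, d2, d6, d9} ∩ {d2, d3, d4, d6, d7, d8} = {d2, d6}
… ∩ ⟦spotted⟧ = {d2, d6} ∩ {d2, d5, d6} = {d2, d6}
… ∩ ⟦large⟧ = {d2, d6} ∩ {d3, d4, d5, d6, d9} = {d6}
So ⟦spotted large painter who chased d2 under d9⟧ = {d6}.

{d6}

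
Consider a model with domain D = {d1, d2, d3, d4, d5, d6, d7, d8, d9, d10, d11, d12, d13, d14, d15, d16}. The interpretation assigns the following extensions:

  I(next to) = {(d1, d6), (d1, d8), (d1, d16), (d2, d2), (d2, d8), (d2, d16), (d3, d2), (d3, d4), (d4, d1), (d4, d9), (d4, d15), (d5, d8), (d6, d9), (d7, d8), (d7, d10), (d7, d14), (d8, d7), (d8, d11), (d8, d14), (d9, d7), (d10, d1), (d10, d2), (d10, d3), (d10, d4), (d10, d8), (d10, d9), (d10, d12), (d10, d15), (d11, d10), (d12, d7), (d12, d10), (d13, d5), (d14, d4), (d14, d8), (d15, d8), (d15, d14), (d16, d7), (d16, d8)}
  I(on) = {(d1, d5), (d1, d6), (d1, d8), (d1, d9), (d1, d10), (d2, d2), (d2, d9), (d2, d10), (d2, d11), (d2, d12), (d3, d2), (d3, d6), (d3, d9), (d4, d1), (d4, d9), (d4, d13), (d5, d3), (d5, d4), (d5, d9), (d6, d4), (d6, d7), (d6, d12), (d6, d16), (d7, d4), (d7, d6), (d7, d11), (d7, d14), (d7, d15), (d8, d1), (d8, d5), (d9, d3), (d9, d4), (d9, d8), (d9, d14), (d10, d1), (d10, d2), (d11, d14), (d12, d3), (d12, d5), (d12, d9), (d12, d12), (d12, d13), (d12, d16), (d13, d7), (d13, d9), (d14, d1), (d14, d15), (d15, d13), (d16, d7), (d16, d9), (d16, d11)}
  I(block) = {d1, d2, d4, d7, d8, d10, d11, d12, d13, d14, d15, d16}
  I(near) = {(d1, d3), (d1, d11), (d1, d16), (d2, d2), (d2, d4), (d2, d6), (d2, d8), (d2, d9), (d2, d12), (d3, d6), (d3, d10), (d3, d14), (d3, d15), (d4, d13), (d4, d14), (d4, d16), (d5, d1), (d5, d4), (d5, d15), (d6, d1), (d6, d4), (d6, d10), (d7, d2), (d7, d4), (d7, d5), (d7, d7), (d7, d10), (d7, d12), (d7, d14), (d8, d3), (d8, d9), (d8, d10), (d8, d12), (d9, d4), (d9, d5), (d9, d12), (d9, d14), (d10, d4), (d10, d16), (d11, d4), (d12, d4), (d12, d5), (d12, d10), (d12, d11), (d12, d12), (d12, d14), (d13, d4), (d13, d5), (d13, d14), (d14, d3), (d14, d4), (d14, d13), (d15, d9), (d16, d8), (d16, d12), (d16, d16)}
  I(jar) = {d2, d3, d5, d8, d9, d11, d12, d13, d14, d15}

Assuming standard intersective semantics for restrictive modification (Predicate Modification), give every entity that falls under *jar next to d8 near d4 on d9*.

⟦next to d8⟧ = {x : ⟨x, d8⟩ ∈ ⟦next to⟧} = {d1, d2, d5, d7, d10, d14, d15, d16}
⟦near d4⟧ = {x : ⟨x, d4⟩ ∈ ⟦near⟧} = {d2, d5, d6, d7, d9, d10, d11, d12, d13, d14}
⟦on d9⟧ = {x : ⟨x, d9⟩ ∈ ⟦on⟧} = {d1, d2, d3, d4, d5, d12, d13, d16}
⟦jar⟧ = {d2, d3, d5, d8, d9, d11, d12, d13, d14, d15}
… ∩ ⟦next to d8⟧ = {d2, d3, d5, d8, d9, d11, d12, d13, d14, d15} ∩ {d1, d2, d5, d7, d10, d14, d15, d16} = {d2, d5, d14, d15}
… ∩ ⟦near d4⟧ = {d2, d5, d14, d15} ∩ {d2, d5, d6, d7, d9, d10, d11, d12, d13, d14} = {d2, d5, d14}
… ∩ ⟦on d9⟧ = {d2, d5, d14} ∩ {d1, d2, d3, d4, d5, d12, d13, d16} = {d2, d5}
So ⟦jar next to d8 near d4 on d9⟧ = {d2, d5}.

{d2, d5}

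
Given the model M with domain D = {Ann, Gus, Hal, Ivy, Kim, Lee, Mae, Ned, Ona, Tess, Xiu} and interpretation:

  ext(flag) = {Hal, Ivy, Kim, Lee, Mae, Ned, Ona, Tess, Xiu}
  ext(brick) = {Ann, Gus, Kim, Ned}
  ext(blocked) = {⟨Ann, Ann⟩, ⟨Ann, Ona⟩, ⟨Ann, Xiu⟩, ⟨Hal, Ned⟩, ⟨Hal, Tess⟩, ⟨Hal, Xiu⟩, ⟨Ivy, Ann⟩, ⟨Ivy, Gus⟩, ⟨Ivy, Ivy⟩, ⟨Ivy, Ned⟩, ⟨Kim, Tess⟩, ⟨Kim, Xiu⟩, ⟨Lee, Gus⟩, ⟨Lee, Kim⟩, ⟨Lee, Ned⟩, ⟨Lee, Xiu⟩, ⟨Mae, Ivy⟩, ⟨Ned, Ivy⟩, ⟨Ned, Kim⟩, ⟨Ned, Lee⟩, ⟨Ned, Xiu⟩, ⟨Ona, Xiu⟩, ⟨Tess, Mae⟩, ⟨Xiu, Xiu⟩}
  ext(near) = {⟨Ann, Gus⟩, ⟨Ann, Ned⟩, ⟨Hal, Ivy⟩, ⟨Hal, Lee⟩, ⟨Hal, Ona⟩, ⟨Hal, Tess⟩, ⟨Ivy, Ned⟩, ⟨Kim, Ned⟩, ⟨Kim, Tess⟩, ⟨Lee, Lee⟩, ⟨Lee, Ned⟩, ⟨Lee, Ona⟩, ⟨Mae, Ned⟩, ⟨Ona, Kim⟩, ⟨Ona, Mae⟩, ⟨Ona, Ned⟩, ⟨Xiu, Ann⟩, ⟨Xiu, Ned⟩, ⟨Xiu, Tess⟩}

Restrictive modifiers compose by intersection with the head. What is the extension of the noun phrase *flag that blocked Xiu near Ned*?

{Kim, Lee, Ona, Xiu}

⟦that blocked Xiu⟧ = {x : ⟨x, Xiu⟩ ∈ ⟦blocked⟧} = {Ann, Hal, Kim, Lee, Ned, Ona, Xiu}
⟦near Ned⟧ = {x : ⟨x, Ned⟩ ∈ ⟦near⟧} = {Ann, Ivy, Kim, Lee, Mae, Ona, Xiu}
⟦flag⟧ = {Hal, Ivy, Kim, Lee, Mae, Ned, Ona, Tess, Xiu}
… ∩ ⟦that blocked Xiu⟧ = {Hal, Ivy, Kim, Lee, Mae, Ned, Ona, Tess, Xiu} ∩ {Ann, Hal, Kim, Lee, Ned, Ona, Xiu} = {Hal, Kim, Lee, Ned, Ona, Xiu}
… ∩ ⟦near Ned⟧ = {Hal, Kim, Lee, Ned, Ona, Xiu} ∩ {Ann, Ivy, Kim, Lee, Mae, Ona, Xiu} = {Kim, Lee, Ona, Xiu}
So ⟦flag that blocked Xiu near Ned⟧ = {Kim, Lee, Ona, Xiu}.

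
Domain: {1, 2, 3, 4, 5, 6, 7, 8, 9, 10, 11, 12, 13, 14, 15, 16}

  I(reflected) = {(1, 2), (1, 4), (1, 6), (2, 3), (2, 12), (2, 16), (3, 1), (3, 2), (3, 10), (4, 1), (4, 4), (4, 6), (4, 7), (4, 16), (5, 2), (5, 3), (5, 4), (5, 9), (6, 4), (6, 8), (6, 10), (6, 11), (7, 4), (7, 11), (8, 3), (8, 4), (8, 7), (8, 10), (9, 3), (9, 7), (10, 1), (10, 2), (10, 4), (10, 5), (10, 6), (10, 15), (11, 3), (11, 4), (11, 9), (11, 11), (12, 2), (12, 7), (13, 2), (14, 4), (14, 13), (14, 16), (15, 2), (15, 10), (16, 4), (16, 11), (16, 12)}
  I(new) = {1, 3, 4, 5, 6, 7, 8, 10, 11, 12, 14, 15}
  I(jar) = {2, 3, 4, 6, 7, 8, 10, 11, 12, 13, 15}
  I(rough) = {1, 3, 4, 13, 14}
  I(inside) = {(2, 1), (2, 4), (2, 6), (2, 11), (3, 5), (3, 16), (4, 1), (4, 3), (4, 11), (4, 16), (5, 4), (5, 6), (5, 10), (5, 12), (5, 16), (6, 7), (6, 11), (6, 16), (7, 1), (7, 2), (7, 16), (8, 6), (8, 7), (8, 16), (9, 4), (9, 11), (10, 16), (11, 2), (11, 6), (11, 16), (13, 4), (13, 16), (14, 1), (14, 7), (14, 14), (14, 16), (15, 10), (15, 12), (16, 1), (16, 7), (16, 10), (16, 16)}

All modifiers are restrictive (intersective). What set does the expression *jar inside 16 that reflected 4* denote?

⟦inside 16⟧ = {x : ⟨x, 16⟩ ∈ ⟦inside⟧} = {3, 4, 5, 6, 7, 8, 10, 11, 13, 14, 16}
⟦that reflected 4⟧ = {x : ⟨x, 4⟩ ∈ ⟦reflected⟧} = {1, 4, 5, 6, 7, 8, 10, 11, 14, 16}
⟦jar⟧ = {2, 3, 4, 6, 7, 8, 10, 11, 12, 13, 15}
… ∩ ⟦inside 16⟧ = {2, 3, 4, 6, 7, 8, 10, 11, 12, 13, 15} ∩ {3, 4, 5, 6, 7, 8, 10, 11, 13, 14, 16} = {3, 4, 6, 7, 8, 10, 11, 13}
… ∩ ⟦that reflected 4⟧ = {3, 4, 6, 7, 8, 10, 11, 13} ∩ {1, 4, 5, 6, 7, 8, 10, 11, 14, 16} = {4, 6, 7, 8, 10, 11}
So ⟦jar inside 16 that reflected 4⟧ = {4, 6, 7, 8, 10, 11}.

{4, 6, 7, 8, 10, 11}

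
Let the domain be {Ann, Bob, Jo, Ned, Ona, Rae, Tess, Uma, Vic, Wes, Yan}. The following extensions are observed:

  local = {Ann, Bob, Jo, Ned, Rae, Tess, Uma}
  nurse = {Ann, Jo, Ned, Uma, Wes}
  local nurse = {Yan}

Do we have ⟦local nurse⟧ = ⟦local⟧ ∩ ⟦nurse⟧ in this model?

⟦local⟧ ∩ ⟦nurse⟧ = {Ann, Bob, Jo, Ned, Rae, Tess, Uma} ∩ {Ann, Jo, Ned, Uma, Wes} = {Ann, Jo, Ned, Uma}
Observed ⟦local nurse⟧ = {Yan}.
These differ, so the modifier is not intersective in this model.

no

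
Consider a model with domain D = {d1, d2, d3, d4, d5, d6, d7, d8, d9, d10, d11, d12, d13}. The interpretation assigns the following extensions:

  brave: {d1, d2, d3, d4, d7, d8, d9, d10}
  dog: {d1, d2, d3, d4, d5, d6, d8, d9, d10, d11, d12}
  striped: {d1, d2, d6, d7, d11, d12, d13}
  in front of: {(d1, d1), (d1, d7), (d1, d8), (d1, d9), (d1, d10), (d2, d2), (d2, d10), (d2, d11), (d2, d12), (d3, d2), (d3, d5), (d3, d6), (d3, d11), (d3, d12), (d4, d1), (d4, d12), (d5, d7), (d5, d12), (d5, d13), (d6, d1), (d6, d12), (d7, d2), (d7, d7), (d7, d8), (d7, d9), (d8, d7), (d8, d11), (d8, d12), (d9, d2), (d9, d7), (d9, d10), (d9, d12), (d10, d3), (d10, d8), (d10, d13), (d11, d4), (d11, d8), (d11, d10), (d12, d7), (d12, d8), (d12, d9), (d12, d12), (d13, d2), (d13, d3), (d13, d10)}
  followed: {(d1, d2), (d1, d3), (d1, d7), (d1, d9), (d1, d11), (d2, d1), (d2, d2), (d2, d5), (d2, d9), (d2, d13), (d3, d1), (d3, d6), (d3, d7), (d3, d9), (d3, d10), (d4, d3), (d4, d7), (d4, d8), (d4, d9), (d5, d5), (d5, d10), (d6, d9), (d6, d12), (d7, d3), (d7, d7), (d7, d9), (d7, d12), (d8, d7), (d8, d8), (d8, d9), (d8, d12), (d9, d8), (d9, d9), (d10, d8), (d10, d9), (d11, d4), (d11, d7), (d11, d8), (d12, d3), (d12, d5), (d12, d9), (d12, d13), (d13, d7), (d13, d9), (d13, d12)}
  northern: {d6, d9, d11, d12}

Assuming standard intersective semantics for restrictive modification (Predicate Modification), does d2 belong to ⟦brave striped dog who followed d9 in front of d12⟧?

yes

⟦who followed d9⟧ = {x : ⟨x, d9⟩ ∈ ⟦followed⟧} = {d1, d2, d3, d4, d6, d7, d8, d9, d10, d12, d13}
⟦in front of d12⟧ = {x : ⟨x, d12⟩ ∈ ⟦in front of⟧} = {d2, d3, d4, d5, d6, d8, d9, d12}
⟦dog⟧ = {d1, d2, d3, d4, d5, d6, d8, d9, d10, d11, d12}
… ∩ ⟦who followed d9⟧ = {d1, d2, d3, d4, d5, d6, d8, d9, d10, d11, d12} ∩ {d1, d2, d3, d4, d6, d7, d8, d9, d10, d12, d13} = {d1, d2, d3, d4, d6, d8, d9, d10, d12}
… ∩ ⟦in front of d12⟧ = {d1, d2, d3, d4, d6, d8, d9, d10, d12} ∩ {d2, d3, d4, d5, d6, d8, d9, d12} = {d2, d3, d4, d6, d8, d9, d12}
… ∩ ⟦brave⟧ = {d2, d3, d4, d6, d8, d9, d12} ∩ {d1, d2, d3, d4, d7, d8, d9, d10} = {d2, d3, d4, d8, d9}
… ∩ ⟦striped⟧ = {d2, d3, d4, d8, d9} ∩ {d1, d2, d6, d7, d11, d12, d13} = {d2}
⟦brave striped dog who followed d9 in front of d12⟧ = {d2}; d2 ∈ this set.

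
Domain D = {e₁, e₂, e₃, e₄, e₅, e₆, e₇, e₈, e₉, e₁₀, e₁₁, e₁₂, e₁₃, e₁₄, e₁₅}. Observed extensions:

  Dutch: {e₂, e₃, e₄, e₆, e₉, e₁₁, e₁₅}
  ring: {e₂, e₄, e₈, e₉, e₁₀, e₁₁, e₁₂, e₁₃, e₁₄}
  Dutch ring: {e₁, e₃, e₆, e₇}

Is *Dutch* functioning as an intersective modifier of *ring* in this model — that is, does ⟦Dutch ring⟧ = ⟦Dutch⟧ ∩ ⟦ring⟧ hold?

no

⟦Dutch⟧ ∩ ⟦ring⟧ = {e₂, e₃, e₄, e₆, e₉, e₁₁, e₁₅} ∩ {e₂, e₄, e₈, e₉, e₁₀, e₁₁, e₁₂, e₁₃, e₁₄} = {e₂, e₄, e₉, e₁₁}
Observed ⟦Dutch ring⟧ = {e₁, e₃, e₆, e₇}.
These differ, so the modifier is not intersective in this model.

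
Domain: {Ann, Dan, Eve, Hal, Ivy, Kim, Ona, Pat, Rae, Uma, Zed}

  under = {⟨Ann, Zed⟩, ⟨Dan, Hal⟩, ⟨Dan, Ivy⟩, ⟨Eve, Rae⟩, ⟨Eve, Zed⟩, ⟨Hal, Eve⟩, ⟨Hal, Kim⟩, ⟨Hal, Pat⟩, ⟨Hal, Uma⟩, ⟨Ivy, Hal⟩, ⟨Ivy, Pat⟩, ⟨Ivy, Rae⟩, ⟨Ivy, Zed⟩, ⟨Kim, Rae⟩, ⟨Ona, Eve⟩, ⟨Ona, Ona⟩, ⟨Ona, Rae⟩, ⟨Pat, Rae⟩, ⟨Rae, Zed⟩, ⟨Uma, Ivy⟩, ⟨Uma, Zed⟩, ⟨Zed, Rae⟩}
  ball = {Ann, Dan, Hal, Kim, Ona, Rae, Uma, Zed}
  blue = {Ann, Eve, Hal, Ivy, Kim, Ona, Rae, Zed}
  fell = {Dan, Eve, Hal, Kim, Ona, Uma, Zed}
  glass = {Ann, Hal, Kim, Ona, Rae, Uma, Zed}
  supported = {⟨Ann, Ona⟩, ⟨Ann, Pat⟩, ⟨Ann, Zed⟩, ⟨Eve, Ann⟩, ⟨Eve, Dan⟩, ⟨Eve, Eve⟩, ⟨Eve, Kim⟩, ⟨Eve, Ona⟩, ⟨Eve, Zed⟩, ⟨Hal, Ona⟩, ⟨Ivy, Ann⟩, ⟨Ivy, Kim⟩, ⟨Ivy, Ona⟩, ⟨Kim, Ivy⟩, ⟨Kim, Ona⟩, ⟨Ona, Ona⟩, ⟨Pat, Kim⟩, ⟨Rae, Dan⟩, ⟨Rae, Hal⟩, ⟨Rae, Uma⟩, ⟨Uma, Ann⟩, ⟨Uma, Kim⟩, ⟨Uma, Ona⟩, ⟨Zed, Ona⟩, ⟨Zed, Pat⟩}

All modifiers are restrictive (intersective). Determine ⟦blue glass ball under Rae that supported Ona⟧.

{Kim, Ona, Zed}

⟦under Rae⟧ = {x : ⟨x, Rae⟩ ∈ ⟦under⟧} = {Eve, Ivy, Kim, Ona, Pat, Zed}
⟦that supported Ona⟧ = {x : ⟨x, Ona⟩ ∈ ⟦supported⟧} = {Ann, Eve, Hal, Ivy, Kim, Ona, Uma, Zed}
⟦ball⟧ = {Ann, Dan, Hal, Kim, Ona, Rae, Uma, Zed}
… ∩ ⟦under Rae⟧ = {Ann, Dan, Hal, Kim, Ona, Rae, Uma, Zed} ∩ {Eve, Ivy, Kim, Ona, Pat, Zed} = {Kim, Ona, Zed}
… ∩ ⟦that supported Ona⟧ = {Kim, Ona, Zed} ∩ {Ann, Eve, Hal, Ivy, Kim, Ona, Uma, Zed} = {Kim, Ona, Zed}
… ∩ ⟦blue⟧ = {Kim, Ona, Zed} ∩ {Ann, Eve, Hal, Ivy, Kim, Ona, Rae, Zed} = {Kim, Ona, Zed}
… ∩ ⟦glass⟧ = {Kim, Ona, Zed} ∩ {Ann, Hal, Kim, Ona, Rae, Uma, Zed} = {Kim, Ona, Zed}
So ⟦blue glass ball under Rae that supported Ona⟧ = {Kim, Ona, Zed}.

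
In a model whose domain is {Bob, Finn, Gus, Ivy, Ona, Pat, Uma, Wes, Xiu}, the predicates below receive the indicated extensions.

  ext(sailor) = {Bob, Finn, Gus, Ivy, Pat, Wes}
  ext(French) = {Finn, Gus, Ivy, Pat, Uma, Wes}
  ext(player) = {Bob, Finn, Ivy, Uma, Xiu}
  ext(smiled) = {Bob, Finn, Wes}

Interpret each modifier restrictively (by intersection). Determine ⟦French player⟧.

⟦player⟧ = {Bob, Finn, Ivy, Uma, Xiu}
… ∩ ⟦French⟧ = {Bob, Finn, Ivy, Uma, Xiu} ∩ {Finn, Gus, Ivy, Pat, Uma, Wes} = {Finn, Ivy, Uma}
So ⟦French player⟧ = {Finn, Ivy, Uma}.

{Finn, Ivy, Uma}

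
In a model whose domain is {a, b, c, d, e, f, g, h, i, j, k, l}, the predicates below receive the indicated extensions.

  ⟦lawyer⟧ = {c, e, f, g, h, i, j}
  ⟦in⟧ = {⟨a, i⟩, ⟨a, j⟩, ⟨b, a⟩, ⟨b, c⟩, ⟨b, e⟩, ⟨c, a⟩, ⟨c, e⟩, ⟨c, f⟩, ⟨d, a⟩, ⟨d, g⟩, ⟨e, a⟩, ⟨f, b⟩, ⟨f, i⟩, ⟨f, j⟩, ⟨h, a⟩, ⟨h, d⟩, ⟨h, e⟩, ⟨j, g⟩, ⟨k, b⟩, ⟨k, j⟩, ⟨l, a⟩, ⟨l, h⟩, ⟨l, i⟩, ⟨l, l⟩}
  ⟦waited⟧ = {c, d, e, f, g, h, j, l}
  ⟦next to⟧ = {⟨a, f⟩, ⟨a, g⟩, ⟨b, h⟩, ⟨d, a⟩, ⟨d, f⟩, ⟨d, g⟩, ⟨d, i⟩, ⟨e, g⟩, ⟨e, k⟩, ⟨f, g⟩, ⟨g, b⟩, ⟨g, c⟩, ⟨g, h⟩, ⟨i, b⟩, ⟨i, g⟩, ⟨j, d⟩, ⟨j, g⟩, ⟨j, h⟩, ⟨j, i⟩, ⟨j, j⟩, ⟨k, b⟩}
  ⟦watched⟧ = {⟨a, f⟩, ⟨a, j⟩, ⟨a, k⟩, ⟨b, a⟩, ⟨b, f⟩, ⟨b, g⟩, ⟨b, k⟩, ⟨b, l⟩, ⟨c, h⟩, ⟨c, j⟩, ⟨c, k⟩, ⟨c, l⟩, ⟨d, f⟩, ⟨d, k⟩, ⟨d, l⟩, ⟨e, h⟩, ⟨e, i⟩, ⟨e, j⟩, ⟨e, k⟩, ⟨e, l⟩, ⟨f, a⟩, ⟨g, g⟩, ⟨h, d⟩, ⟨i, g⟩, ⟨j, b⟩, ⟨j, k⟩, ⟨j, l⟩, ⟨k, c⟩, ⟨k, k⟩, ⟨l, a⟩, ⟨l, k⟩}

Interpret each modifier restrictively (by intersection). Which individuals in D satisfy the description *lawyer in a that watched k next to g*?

⟦in a⟧ = {x : ⟨x, a⟩ ∈ ⟦in⟧} = {b, c, d, e, h, l}
⟦that watched k⟧ = {x : ⟨x, k⟩ ∈ ⟦watched⟧} = {a, b, c, d, e, j, k, l}
⟦next to g⟧ = {x : ⟨x, g⟩ ∈ ⟦next to⟧} = {a, d, e, f, i, j}
⟦lawyer⟧ = {c, e, f, g, h, i, j}
… ∩ ⟦in a⟧ = {c, e, f, g, h, i, j} ∩ {b, c, d, e, h, l} = {c, e, h}
… ∩ ⟦that watched k⟧ = {c, e, h} ∩ {a, b, c, d, e, j, k, l} = {c, e}
… ∩ ⟦next to g⟧ = {c, e} ∩ {a, d, e, f, i, j} = {e}
So ⟦lawyer in a that watched k next to g⟧ = {e}.

{e}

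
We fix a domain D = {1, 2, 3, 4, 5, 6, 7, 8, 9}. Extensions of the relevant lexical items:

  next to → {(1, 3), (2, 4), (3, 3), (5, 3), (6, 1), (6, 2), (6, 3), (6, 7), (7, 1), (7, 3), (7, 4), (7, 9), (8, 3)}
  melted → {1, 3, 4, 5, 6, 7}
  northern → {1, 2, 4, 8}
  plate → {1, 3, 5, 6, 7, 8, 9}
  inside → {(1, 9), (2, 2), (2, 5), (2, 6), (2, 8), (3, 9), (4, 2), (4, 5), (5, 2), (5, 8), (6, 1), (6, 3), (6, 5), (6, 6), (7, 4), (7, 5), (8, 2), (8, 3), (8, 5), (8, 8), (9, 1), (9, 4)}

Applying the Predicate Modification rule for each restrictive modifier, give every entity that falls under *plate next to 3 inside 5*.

⟦next to 3⟧ = {x : ⟨x, 3⟩ ∈ ⟦next to⟧} = {1, 3, 5, 6, 7, 8}
⟦inside 5⟧ = {x : ⟨x, 5⟩ ∈ ⟦inside⟧} = {2, 4, 6, 7, 8}
⟦plate⟧ = {1, 3, 5, 6, 7, 8, 9}
… ∩ ⟦next to 3⟧ = {1, 3, 5, 6, 7, 8, 9} ∩ {1, 3, 5, 6, 7, 8} = {1, 3, 5, 6, 7, 8}
… ∩ ⟦inside 5⟧ = {1, 3, 5, 6, 7, 8} ∩ {2, 4, 6, 7, 8} = {6, 7, 8}
So ⟦plate next to 3 inside 5⟧ = {6, 7, 8}.

{6, 7, 8}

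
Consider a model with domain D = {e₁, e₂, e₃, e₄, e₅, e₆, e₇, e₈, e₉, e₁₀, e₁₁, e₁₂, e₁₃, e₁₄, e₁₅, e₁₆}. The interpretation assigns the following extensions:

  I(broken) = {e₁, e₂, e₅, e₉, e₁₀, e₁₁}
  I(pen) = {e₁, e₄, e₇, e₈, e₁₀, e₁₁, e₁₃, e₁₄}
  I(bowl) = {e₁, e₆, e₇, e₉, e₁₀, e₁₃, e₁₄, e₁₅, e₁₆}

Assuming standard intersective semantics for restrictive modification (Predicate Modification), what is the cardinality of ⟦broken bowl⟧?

⟦bowl⟧ = {e₁, e₆, e₇, e₉, e₁₀, e₁₃, e₁₄, e₁₅, e₁₆}
… ∩ ⟦broken⟧ = {e₁, e₆, e₇, e₉, e₁₀, e₁₃, e₁₄, e₁₅, e₁₆} ∩ {e₁, e₂, e₅, e₉, e₁₀, e₁₁} = {e₁, e₉, e₁₀}
⟦broken bowl⟧ = {e₁, e₉, e₁₀}, so the cardinality is 3.

3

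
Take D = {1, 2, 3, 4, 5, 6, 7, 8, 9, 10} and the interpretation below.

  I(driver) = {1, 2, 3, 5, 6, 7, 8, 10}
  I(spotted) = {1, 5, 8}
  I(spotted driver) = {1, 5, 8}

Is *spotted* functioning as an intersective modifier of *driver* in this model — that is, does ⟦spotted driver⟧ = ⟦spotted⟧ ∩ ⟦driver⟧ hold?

yes

⟦spotted⟧ ∩ ⟦driver⟧ = {1, 5, 8} ∩ {1, 2, 3, 5, 6, 7, 8, 10} = {1, 5, 8}
Observed ⟦spotted driver⟧ = {1, 5, 8}.
These coincide, so the modifier is intersective here.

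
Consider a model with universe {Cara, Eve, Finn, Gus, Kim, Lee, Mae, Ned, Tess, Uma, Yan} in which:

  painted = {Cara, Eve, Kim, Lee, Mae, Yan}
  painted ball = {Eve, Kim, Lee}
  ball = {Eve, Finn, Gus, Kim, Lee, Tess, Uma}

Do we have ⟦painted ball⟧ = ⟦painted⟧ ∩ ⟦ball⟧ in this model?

⟦painted⟧ ∩ ⟦ball⟧ = {Cara, Eve, Kim, Lee, Mae, Yan} ∩ {Eve, Finn, Gus, Kim, Lee, Tess, Uma} = {Eve, Kim, Lee}
Observed ⟦painted ball⟧ = {Eve, Kim, Lee}.
These coincide, so the modifier is intersective here.

yes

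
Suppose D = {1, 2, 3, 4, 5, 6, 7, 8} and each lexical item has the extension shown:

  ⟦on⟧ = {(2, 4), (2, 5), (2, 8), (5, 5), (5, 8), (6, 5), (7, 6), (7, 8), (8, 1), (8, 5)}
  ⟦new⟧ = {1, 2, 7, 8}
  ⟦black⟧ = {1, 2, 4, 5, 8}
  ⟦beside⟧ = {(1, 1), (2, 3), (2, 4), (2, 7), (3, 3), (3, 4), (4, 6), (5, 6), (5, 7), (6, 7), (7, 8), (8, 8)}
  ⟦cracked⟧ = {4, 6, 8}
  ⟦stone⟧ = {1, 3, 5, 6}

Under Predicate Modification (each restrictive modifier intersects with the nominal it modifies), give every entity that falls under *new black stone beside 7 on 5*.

{ }

⟦beside 7⟧ = {x : ⟨x, 7⟩ ∈ ⟦beside⟧} = {2, 5, 6}
⟦on 5⟧ = {x : ⟨x, 5⟩ ∈ ⟦on⟧} = {2, 5, 6, 8}
⟦stone⟧ = {1, 3, 5, 6}
… ∩ ⟦beside 7⟧ = {1, 3, 5, 6} ∩ {2, 5, 6} = {5, 6}
… ∩ ⟦on 5⟧ = {5, 6} ∩ {2, 5, 6, 8} = {5, 6}
… ∩ ⟦new⟧ = {5, 6} ∩ {1, 2, 7, 8} = ∅
… ∩ ⟦black⟧ = ∅ ∩ {1, 2, 4, 5, 8} = ∅
So ⟦new black stone beside 7 on 5⟧ = { }.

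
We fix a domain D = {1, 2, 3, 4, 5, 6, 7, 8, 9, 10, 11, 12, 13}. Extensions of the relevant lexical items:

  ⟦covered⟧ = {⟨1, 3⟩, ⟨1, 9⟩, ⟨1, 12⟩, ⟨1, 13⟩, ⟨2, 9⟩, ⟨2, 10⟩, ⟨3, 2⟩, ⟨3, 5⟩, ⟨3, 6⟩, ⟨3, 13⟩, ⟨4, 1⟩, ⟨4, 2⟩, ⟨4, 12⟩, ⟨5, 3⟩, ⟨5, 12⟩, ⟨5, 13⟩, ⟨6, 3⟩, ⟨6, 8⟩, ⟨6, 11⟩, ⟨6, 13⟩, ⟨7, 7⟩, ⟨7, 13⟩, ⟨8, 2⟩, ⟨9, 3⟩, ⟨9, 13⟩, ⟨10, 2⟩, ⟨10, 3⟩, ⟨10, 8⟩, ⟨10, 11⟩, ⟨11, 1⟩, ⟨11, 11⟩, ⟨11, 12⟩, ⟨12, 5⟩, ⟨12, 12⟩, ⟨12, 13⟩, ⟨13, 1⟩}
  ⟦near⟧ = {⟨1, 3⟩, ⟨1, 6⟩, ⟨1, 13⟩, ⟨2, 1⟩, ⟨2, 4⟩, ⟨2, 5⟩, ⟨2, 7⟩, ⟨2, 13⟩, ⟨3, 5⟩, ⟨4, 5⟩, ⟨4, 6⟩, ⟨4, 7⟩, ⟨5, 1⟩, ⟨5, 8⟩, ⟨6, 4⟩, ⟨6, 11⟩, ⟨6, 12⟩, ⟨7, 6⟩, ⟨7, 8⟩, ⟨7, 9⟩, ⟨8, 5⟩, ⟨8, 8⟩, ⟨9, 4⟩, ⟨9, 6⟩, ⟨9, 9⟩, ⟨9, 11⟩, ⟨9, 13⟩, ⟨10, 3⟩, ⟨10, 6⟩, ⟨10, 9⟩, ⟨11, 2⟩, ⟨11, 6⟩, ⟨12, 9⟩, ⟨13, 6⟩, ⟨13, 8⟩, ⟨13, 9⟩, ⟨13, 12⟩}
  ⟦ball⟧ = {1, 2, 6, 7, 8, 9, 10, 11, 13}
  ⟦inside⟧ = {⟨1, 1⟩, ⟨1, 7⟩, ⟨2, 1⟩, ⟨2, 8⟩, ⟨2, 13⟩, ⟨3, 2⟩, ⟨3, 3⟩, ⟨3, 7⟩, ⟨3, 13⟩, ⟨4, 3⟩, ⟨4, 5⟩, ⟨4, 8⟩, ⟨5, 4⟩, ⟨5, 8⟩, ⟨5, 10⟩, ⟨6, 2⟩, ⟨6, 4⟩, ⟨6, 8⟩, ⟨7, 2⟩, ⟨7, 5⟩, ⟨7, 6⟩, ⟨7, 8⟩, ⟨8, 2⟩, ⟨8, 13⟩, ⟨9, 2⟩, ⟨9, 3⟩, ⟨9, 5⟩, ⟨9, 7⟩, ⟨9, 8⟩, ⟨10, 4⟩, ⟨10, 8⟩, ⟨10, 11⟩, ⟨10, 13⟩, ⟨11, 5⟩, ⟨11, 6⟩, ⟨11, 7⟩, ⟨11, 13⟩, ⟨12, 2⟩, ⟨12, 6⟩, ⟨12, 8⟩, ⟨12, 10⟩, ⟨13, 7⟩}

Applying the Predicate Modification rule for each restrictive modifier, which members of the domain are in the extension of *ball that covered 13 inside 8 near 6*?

⟦that covered 13⟧ = {x : ⟨x, 13⟩ ∈ ⟦covered⟧} = {1, 3, 5, 6, 7, 9, 12}
⟦inside 8⟧ = {x : ⟨x, 8⟩ ∈ ⟦inside⟧} = {2, 4, 5, 6, 7, 9, 10, 12}
⟦near 6⟧ = {x : ⟨x, 6⟩ ∈ ⟦near⟧} = {1, 4, 7, 9, 10, 11, 13}
⟦ball⟧ = {1, 2, 6, 7, 8, 9, 10, 11, 13}
… ∩ ⟦that covered 13⟧ = {1, 2, 6, 7, 8, 9, 10, 11, 13} ∩ {1, 3, 5, 6, 7, 9, 12} = {1, 6, 7, 9}
… ∩ ⟦inside 8⟧ = {1, 6, 7, 9} ∩ {2, 4, 5, 6, 7, 9, 10, 12} = {6, 7, 9}
… ∩ ⟦near 6⟧ = {6, 7, 9} ∩ {1, 4, 7, 9, 10, 11, 13} = {7, 9}
So ⟦ball that covered 13 inside 8 near 6⟧ = {7, 9}.

{7, 9}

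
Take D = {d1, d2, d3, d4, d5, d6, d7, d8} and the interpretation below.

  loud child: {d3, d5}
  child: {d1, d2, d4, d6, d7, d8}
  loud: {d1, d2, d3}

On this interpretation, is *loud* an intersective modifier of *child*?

⟦loud⟧ ∩ ⟦child⟧ = {d1, d2, d3} ∩ {d1, d2, d4, d6, d7, d8} = {d1, d2}
Observed ⟦loud child⟧ = {d3, d5}.
These differ, so the modifier is not intersective in this model.

no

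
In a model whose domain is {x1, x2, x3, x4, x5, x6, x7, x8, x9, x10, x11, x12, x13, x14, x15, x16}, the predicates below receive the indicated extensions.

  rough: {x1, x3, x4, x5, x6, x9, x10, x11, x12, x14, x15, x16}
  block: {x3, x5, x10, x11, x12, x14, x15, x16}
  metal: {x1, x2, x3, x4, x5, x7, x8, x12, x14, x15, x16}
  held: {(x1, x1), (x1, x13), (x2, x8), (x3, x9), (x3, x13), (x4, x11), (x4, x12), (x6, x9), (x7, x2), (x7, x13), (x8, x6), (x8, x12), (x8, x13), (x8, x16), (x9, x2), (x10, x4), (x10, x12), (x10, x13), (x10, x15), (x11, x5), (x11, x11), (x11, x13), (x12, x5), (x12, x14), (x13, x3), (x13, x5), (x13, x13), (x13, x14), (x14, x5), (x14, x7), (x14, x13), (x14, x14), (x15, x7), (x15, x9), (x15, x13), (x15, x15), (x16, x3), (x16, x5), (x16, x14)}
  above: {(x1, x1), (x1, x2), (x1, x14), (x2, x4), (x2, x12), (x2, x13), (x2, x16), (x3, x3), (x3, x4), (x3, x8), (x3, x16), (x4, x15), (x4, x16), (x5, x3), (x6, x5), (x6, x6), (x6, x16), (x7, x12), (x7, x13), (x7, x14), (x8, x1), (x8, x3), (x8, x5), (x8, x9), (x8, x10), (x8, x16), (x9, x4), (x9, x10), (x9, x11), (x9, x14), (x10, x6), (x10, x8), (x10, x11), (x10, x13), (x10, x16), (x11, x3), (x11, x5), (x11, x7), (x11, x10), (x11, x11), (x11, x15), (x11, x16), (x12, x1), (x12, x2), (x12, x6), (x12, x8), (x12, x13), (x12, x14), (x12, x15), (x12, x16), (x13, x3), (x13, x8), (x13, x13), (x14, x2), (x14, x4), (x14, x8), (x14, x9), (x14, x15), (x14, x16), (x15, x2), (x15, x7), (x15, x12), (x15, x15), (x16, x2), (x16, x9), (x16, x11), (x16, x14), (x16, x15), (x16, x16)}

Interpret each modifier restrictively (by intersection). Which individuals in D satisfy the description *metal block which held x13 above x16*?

{x3, x14}

⟦which held x13⟧ = {x : ⟨x, x13⟩ ∈ ⟦held⟧} = {x1, x3, x7, x8, x10, x11, x13, x14, x15}
⟦above x16⟧ = {x : ⟨x, x16⟩ ∈ ⟦above⟧} = {x2, x3, x4, x6, x8, x10, x11, x12, x14, x16}
⟦block⟧ = {x3, x5, x10, x11, x12, x14, x15, x16}
… ∩ ⟦which held x13⟧ = {x3, x5, x10, x11, x12, x14, x15, x16} ∩ {x1, x3, x7, x8, x10, x11, x13, x14, x15} = {x3, x10, x11, x14, x15}
… ∩ ⟦above x16⟧ = {x3, x10, x11, x14, x15} ∩ {x2, x3, x4, x6, x8, x10, x11, x12, x14, x16} = {x3, x10, x11, x14}
… ∩ ⟦metal⟧ = {x3, x10, x11, x14} ∩ {x1, x2, x3, x4, x5, x7, x8, x12, x14, x15, x16} = {x3, x14}
So ⟦metal block which held x13 above x16⟧ = {x3, x14}.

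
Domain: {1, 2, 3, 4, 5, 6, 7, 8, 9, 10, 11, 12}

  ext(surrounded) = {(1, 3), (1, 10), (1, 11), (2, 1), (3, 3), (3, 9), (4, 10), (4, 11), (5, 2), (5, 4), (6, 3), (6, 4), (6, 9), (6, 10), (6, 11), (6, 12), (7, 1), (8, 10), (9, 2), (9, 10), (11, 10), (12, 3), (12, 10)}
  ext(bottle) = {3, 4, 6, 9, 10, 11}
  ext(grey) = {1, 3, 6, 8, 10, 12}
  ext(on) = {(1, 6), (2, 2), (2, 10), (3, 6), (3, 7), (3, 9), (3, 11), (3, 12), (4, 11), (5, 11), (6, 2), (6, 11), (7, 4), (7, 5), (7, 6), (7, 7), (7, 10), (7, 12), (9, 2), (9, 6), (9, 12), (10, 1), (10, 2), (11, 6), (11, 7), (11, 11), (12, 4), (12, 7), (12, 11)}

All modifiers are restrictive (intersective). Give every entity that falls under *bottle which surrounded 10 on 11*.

⟦which surrounded 10⟧ = {x : ⟨x, 10⟩ ∈ ⟦surrounded⟧} = {1, 4, 6, 8, 9, 11, 12}
⟦on 11⟧ = {x : ⟨x, 11⟩ ∈ ⟦on⟧} = {3, 4, 5, 6, 11, 12}
⟦bottle⟧ = {3, 4, 6, 9, 10, 11}
… ∩ ⟦which surrounded 10⟧ = {3, 4, 6, 9, 10, 11} ∩ {1, 4, 6, 8, 9, 11, 12} = {4, 6, 9, 11}
… ∩ ⟦on 11⟧ = {4, 6, 9, 11} ∩ {3, 4, 5, 6, 11, 12} = {4, 6, 11}
So ⟦bottle which surrounded 10 on 11⟧ = {4, 6, 11}.

{4, 6, 11}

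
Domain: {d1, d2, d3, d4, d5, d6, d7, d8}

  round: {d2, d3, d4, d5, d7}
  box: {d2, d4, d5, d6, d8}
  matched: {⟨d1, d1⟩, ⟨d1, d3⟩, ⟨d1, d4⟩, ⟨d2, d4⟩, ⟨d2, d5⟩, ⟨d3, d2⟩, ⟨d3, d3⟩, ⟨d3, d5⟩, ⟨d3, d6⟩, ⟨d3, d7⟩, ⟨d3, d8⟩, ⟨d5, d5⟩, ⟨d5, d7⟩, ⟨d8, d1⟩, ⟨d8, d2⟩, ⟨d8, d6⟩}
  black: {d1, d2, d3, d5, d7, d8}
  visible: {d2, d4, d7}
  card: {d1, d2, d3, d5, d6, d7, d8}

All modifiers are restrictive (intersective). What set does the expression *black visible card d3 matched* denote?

⟦d3 matched⟧ = {x : ⟨d3, x⟩ ∈ ⟦matched⟧} = {d2, d3, d5, d6, d7, d8}
⟦card⟧ = {d1, d2, d3, d5, d6, d7, d8}
… ∩ ⟦d3 matched⟧ = {d1, d2, d3, d5, d6, d7, d8} ∩ {d2, d3, d5, d6, d7, d8} = {d2, d3, d5, d6, d7, d8}
… ∩ ⟦black⟧ = {d2, d3, d5, d6, d7, d8} ∩ {d1, d2, d3, d5, d7, d8} = {d2, d3, d5, d7, d8}
… ∩ ⟦visible⟧ = {d2, d3, d5, d7, d8} ∩ {d2, d4, d7} = {d2, d7}
So ⟦black visible card d3 matched⟧ = {d2, d7}.

{d2, d7}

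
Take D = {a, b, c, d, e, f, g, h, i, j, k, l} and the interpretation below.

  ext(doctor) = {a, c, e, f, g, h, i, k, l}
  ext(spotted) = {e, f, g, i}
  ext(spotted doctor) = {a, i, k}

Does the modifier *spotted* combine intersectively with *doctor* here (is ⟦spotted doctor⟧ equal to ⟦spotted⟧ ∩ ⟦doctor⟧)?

⟦spotted⟧ ∩ ⟦doctor⟧ = {e, f, g, i} ∩ {a, c, e, f, g, h, i, k, l} = {e, f, g, i}
Observed ⟦spotted doctor⟧ = {a, i, k}.
These differ, so the modifier is not intersective in this model.

no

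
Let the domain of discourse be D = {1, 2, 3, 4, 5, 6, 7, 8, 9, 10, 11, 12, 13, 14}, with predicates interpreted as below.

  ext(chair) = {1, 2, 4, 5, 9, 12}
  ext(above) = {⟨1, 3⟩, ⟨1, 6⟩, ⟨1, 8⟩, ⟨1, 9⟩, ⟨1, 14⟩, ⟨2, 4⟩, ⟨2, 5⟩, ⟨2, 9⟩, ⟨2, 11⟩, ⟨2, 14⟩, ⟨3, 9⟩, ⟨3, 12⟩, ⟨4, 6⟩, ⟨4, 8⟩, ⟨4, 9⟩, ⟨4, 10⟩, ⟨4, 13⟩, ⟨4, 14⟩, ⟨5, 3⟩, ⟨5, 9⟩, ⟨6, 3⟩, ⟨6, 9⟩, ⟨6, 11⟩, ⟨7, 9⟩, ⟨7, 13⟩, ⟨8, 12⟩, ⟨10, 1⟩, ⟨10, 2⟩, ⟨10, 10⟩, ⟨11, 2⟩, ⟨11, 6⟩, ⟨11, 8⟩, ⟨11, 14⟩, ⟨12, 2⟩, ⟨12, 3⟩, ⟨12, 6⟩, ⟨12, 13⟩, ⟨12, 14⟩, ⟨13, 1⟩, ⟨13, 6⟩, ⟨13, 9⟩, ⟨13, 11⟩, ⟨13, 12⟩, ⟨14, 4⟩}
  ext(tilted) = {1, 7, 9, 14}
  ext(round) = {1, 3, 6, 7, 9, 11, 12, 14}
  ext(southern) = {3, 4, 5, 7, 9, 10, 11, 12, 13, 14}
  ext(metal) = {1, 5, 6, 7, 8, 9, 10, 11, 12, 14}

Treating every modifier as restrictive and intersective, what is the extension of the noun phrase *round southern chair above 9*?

⟦above 9⟧ = {x : ⟨x, 9⟩ ∈ ⟦above⟧} = {1, 2, 3, 4, 5, 6, 7, 13}
⟦chair⟧ = {1, 2, 4, 5, 9, 12}
… ∩ ⟦above 9⟧ = {1, 2, 4, 5, 9, 12} ∩ {1, 2, 3, 4, 5, 6, 7, 13} = {1, 2, 4, 5}
… ∩ ⟦round⟧ = {1, 2, 4, 5} ∩ {1, 3, 6, 7, 9, 11, 12, 14} = {1}
… ∩ ⟦southern⟧ = {1} ∩ {3, 4, 5, 7, 9, 10, 11, 12, 13, 14} = ∅
So ⟦round southern chair above 9⟧ = ∅.

∅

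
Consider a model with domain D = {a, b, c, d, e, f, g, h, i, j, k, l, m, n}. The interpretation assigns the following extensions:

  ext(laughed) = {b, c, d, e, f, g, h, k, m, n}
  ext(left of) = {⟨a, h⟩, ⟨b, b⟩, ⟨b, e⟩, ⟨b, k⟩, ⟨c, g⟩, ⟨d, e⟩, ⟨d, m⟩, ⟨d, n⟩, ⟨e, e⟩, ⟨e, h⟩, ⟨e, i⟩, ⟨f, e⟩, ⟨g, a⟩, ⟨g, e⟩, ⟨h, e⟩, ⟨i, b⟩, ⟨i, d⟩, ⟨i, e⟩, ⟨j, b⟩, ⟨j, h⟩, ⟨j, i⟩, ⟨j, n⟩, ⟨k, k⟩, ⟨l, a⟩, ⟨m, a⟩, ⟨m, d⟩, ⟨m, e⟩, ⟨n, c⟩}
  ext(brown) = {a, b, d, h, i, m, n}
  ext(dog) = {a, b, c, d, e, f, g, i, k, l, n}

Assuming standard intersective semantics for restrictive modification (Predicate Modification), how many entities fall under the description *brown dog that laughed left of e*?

2

⟦that laughed⟧ = ⟦laughed⟧ = {b, c, d, e, f, g, h, k, m, n}
⟦left of e⟧ = {x : ⟨x, e⟩ ∈ ⟦left of⟧} = {b, d, e, f, g, h, i, m}
⟦dog⟧ = {a, b, c, d, e, f, g, i, k, l, n}
… ∩ ⟦that laughed⟧ = {a, b, c, d, e, f, g, i, k, l, n} ∩ {b, c, d, e, f, g, h, k, m, n} = {b, c, d, e, f, g, k, n}
… ∩ ⟦left of e⟧ = {b, c, d, e, f, g, k, n} ∩ {b, d, e, f, g, h, i, m} = {b, d, e, f, g}
… ∩ ⟦brown⟧ = {b, d, e, f, g} ∩ {a, b, d, h, i, m, n} = {b, d}
⟦brown dog that laughed left of e⟧ = {b, d}, so the cardinality is 2.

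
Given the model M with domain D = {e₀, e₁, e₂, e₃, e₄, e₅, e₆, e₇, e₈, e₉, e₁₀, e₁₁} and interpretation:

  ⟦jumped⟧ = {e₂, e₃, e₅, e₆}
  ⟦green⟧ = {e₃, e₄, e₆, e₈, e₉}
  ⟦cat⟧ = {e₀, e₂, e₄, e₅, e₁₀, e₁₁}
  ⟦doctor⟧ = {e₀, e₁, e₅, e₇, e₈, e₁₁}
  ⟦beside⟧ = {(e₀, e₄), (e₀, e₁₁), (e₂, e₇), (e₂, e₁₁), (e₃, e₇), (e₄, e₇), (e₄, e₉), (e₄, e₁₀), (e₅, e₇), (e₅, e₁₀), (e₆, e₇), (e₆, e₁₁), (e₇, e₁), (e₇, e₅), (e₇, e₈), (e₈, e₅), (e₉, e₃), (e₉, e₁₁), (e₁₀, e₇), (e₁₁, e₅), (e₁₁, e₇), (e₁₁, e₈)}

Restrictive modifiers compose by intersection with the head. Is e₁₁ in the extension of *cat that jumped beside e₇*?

no

⟦that jumped⟧ = ⟦jumped⟧ = {e₂, e₃, e₅, e₆}
⟦beside e₇⟧ = {x : ⟨x, e₇⟩ ∈ ⟦beside⟧} = {e₂, e₃, e₄, e₅, e₆, e₁₀, e₁₁}
⟦cat⟧ = {e₀, e₂, e₄, e₅, e₁₀, e₁₁}
… ∩ ⟦that jumped⟧ = {e₀, e₂, e₄, e₅, e₁₀, e₁₁} ∩ {e₂, e₃, e₅, e₆} = {e₂, e₅}
… ∩ ⟦beside e₇⟧ = {e₂, e₅} ∩ {e₂, e₃, e₄, e₅, e₆, e₁₀, e₁₁} = {e₂, e₅}
⟦cat that jumped beside e₇⟧ = {e₂, e₅}; e₁₁ ∉ this set.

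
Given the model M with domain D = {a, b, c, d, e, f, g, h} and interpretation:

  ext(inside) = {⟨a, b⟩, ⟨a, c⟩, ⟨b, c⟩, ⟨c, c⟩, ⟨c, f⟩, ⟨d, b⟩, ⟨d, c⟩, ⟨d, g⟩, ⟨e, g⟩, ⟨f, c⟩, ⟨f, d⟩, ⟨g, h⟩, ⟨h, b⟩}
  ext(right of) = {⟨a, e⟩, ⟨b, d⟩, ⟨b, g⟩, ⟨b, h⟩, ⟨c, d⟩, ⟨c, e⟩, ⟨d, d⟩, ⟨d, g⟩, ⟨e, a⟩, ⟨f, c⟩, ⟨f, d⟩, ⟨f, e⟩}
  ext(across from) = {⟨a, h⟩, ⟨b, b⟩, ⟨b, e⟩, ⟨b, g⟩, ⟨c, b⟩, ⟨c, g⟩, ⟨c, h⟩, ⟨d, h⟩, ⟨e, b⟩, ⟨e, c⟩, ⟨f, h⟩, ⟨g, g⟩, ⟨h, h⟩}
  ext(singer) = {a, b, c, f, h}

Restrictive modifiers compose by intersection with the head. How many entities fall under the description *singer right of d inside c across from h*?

⟦right of d⟧ = {x : ⟨x, d⟩ ∈ ⟦right of⟧} = {b, c, d, f}
⟦inside c⟧ = {x : ⟨x, c⟩ ∈ ⟦inside⟧} = {a, b, c, d, f}
⟦across from h⟧ = {x : ⟨x, h⟩ ∈ ⟦across from⟧} = {a, c, d, f, h}
⟦singer⟧ = {a, b, c, f, h}
… ∩ ⟦right of d⟧ = {a, b, c, f, h} ∩ {b, c, d, f} = {b, c, f}
… ∩ ⟦inside c⟧ = {b, c, f} ∩ {a, b, c, d, f} = {b, c, f}
… ∩ ⟦across from h⟧ = {b, c, f} ∩ {a, c, d, f, h} = {c, f}
⟦singer right of d inside c across from h⟧ = {c, f}, so the cardinality is 2.

2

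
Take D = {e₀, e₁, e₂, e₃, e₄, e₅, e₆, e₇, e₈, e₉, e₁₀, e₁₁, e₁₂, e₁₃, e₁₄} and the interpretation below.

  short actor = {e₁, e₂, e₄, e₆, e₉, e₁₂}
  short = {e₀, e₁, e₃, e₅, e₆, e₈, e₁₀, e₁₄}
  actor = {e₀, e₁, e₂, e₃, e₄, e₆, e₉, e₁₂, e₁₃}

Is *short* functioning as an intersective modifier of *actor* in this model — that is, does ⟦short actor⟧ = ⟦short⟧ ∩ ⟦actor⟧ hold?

⟦short⟧ ∩ ⟦actor⟧ = {e₀, e₁, e₃, e₅, e₆, e₈, e₁₀, e₁₄} ∩ {e₀, e₁, e₂, e₃, e₄, e₆, e₉, e₁₂, e₁₃} = {e₀, e₁, e₃, e₆}
Observed ⟦short actor⟧ = {e₁, e₂, e₄, e₆, e₉, e₁₂}.
These differ, so the modifier is not intersective in this model.

no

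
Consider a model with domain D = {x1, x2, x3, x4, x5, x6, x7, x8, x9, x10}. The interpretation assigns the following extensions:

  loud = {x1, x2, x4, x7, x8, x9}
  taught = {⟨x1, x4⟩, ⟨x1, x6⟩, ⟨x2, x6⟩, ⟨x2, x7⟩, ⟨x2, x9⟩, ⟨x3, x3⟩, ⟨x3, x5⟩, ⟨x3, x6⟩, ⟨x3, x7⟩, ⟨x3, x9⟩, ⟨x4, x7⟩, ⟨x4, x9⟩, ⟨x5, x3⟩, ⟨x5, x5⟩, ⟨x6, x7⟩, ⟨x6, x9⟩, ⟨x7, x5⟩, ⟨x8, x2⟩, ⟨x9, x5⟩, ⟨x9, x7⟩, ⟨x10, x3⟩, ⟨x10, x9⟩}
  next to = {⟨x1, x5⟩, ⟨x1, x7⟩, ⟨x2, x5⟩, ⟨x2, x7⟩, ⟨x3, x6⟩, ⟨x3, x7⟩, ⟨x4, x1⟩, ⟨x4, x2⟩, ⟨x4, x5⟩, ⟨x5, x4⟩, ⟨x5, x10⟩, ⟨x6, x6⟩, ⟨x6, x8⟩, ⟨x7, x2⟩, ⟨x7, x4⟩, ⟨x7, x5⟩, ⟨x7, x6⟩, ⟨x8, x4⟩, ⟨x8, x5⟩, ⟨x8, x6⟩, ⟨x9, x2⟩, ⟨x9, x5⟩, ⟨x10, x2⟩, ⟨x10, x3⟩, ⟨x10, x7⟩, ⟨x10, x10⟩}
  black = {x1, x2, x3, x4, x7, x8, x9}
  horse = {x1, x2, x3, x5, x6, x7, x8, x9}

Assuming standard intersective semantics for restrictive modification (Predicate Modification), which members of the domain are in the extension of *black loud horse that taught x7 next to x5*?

{x2, x9}

⟦that taught x7⟧ = {x : ⟨x, x7⟩ ∈ ⟦taught⟧} = {x2, x3, x4, x6, x9}
⟦next to x5⟧ = {x : ⟨x, x5⟩ ∈ ⟦next to⟧} = {x1, x2, x4, x7, x8, x9}
⟦horse⟧ = {x1, x2, x3, x5, x6, x7, x8, x9}
… ∩ ⟦that taught x7⟧ = {x1, x2, x3, x5, x6, x7, x8, x9} ∩ {x2, x3, x4, x6, x9} = {x2, x3, x6, x9}
… ∩ ⟦next to x5⟧ = {x2, x3, x6, x9} ∩ {x1, x2, x4, x7, x8, x9} = {x2, x9}
… ∩ ⟦black⟧ = {x2, x9} ∩ {x1, x2, x3, x4, x7, x8, x9} = {x2, x9}
… ∩ ⟦loud⟧ = {x2, x9} ∩ {x1, x2, x4, x7, x8, x9} = {x2, x9}
So ⟦black loud horse that taught x7 next to x5⟧ = {x2, x9}.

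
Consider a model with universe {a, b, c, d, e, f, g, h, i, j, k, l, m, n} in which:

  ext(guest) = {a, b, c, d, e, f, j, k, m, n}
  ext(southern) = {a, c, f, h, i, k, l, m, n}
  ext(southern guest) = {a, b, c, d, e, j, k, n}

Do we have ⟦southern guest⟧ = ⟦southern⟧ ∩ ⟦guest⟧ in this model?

⟦southern⟧ ∩ ⟦guest⟧ = {a, c, f, h, i, k, l, m, n} ∩ {a, b, c, d, e, f, j, k, m, n} = {a, c, f, k, m, n}
Observed ⟦southern guest⟧ = {a, b, c, d, e, j, k, n}.
These differ, so the modifier is not intersective in this model.

no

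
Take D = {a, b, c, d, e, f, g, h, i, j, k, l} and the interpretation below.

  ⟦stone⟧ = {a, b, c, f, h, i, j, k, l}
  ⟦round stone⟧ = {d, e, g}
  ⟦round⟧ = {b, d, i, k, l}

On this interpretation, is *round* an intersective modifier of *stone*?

no

⟦round⟧ ∩ ⟦stone⟧ = {b, d, i, k, l} ∩ {a, b, c, f, h, i, j, k, l} = {b, i, k, l}
Observed ⟦round stone⟧ = {d, e, g}.
These differ, so the modifier is not intersective in this model.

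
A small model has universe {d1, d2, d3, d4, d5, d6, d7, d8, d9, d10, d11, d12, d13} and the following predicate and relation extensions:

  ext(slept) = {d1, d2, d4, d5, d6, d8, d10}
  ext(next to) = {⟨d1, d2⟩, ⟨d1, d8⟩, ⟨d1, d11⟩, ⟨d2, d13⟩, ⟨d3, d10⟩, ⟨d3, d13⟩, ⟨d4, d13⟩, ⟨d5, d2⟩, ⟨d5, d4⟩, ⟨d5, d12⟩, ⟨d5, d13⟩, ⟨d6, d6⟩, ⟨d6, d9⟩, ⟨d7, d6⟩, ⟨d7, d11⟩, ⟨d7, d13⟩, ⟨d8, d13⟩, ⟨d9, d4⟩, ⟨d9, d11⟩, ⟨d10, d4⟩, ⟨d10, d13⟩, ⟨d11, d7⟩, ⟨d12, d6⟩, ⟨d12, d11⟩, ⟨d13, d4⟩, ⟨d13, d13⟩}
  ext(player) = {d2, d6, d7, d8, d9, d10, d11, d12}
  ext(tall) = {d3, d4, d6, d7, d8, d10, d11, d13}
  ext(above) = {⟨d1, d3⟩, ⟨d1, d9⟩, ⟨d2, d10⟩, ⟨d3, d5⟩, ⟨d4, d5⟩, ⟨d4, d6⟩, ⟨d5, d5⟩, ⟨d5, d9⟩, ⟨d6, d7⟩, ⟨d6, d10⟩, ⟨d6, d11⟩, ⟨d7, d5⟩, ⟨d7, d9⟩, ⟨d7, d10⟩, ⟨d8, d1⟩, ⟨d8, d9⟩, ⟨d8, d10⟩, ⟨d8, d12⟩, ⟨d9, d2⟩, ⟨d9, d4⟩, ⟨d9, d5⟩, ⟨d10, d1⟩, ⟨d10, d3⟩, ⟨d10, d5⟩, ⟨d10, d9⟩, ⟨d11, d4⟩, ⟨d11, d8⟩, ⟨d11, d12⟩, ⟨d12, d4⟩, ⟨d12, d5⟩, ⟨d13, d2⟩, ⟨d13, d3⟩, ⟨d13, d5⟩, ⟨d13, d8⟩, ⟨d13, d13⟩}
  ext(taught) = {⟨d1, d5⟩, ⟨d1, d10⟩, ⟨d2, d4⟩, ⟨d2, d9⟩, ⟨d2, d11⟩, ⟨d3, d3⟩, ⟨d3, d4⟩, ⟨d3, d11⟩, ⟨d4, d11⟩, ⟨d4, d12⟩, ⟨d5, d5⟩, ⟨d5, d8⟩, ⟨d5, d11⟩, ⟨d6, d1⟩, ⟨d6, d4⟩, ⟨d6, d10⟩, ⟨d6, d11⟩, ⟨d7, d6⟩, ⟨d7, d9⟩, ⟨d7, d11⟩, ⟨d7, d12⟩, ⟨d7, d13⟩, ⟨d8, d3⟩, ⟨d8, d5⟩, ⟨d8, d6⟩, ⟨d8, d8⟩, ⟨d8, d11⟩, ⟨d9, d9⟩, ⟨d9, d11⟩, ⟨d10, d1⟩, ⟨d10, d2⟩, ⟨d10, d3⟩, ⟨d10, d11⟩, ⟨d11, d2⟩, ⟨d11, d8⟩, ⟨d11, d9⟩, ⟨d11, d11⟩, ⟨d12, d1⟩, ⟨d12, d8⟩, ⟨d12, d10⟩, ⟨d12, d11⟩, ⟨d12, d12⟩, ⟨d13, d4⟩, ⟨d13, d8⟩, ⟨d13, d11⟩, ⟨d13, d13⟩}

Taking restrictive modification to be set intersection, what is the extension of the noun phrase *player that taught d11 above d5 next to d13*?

⟦that taught d11⟧ = {x : ⟨x, d11⟩ ∈ ⟦taught⟧} = {d2, d3, d4, d5, d6, d7, d8, d9, d10, d11, d12, d13}
⟦above d5⟧ = {x : ⟨x, d5⟩ ∈ ⟦above⟧} = {d3, d4, d5, d7, d9, d10, d12, d13}
⟦next to d13⟧ = {x : ⟨x, d13⟩ ∈ ⟦next to⟧} = {d2, d3, d4, d5, d7, d8, d10, d13}
⟦player⟧ = {d2, d6, d7, d8, d9, d10, d11, d12}
… ∩ ⟦that taught d11⟧ = {d2, d6, d7, d8, d9, d10, d11, d12} ∩ {d2, d3, d4, d5, d6, d7, d8, d9, d10, d11, d12, d13} = {d2, d6, d7, d8, d9, d10, d11, d12}
… ∩ ⟦above d5⟧ = {d2, d6, d7, d8, d9, d10, d11, d12} ∩ {d3, d4, d5, d7, d9, d10, d12, d13} = {d7, d9, d10, d12}
… ∩ ⟦next to d13⟧ = {d7, d9, d10, d12} ∩ {d2, d3, d4, d5, d7, d8, d10, d13} = {d7, d10}
So ⟦player that taught d11 above d5 next to d13⟧ = {d7, d10}.

{d7, d10}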